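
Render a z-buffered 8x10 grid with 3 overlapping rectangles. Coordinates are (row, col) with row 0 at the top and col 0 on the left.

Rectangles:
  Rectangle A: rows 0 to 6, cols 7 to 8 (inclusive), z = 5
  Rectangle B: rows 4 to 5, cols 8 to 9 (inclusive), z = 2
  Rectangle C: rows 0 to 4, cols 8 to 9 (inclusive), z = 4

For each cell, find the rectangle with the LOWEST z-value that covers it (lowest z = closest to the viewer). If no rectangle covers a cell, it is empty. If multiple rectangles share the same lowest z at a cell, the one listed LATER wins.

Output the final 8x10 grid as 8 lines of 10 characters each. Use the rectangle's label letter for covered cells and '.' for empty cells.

.......ACC
.......ACC
.......ACC
.......ACC
.......ABB
.......ABB
.......AA.
..........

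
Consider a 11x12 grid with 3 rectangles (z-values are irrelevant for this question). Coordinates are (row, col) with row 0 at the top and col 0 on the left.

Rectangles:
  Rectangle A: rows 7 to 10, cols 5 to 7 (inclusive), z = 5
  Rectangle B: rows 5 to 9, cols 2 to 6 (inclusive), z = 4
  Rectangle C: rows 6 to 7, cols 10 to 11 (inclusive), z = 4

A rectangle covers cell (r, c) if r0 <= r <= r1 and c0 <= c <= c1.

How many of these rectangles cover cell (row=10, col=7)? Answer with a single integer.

Answer: 1

Derivation:
Check cell (10,7):
  A: rows 7-10 cols 5-7 -> covers
  B: rows 5-9 cols 2-6 -> outside (row miss)
  C: rows 6-7 cols 10-11 -> outside (row miss)
Count covering = 1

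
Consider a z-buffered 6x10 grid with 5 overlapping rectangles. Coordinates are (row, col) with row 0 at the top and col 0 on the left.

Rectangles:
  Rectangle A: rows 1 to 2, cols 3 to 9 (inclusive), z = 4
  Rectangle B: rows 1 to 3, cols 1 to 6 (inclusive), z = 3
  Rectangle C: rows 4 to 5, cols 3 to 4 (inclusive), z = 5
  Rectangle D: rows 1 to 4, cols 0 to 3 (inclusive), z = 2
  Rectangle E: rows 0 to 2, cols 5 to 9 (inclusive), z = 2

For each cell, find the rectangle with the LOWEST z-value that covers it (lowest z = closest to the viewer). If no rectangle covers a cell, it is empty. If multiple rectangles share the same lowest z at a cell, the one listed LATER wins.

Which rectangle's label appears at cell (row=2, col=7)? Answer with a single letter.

Answer: E

Derivation:
Check cell (2,7):
  A: rows 1-2 cols 3-9 z=4 -> covers; best now A (z=4)
  B: rows 1-3 cols 1-6 -> outside (col miss)
  C: rows 4-5 cols 3-4 -> outside (row miss)
  D: rows 1-4 cols 0-3 -> outside (col miss)
  E: rows 0-2 cols 5-9 z=2 -> covers; best now E (z=2)
Winner: E at z=2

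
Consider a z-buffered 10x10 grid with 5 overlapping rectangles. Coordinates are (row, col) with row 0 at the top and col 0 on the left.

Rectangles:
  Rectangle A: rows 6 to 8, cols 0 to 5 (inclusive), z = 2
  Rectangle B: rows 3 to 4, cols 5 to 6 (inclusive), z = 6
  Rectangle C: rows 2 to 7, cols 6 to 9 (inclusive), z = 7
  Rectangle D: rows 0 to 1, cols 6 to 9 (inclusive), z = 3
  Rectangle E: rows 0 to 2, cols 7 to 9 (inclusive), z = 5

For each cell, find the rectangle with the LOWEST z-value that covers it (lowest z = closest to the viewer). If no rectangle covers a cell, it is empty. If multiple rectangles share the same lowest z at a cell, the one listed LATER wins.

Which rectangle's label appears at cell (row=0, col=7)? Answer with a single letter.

Answer: D

Derivation:
Check cell (0,7):
  A: rows 6-8 cols 0-5 -> outside (row miss)
  B: rows 3-4 cols 5-6 -> outside (row miss)
  C: rows 2-7 cols 6-9 -> outside (row miss)
  D: rows 0-1 cols 6-9 z=3 -> covers; best now D (z=3)
  E: rows 0-2 cols 7-9 z=5 -> covers; best now D (z=3)
Winner: D at z=3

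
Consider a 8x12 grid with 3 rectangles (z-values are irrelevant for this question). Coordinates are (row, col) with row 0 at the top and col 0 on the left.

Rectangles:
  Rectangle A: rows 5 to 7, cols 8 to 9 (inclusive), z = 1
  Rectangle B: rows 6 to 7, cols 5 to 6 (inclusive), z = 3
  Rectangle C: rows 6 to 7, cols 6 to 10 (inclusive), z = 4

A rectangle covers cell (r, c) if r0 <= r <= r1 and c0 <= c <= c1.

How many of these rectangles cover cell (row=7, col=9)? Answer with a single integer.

Answer: 2

Derivation:
Check cell (7,9):
  A: rows 5-7 cols 8-9 -> covers
  B: rows 6-7 cols 5-6 -> outside (col miss)
  C: rows 6-7 cols 6-10 -> covers
Count covering = 2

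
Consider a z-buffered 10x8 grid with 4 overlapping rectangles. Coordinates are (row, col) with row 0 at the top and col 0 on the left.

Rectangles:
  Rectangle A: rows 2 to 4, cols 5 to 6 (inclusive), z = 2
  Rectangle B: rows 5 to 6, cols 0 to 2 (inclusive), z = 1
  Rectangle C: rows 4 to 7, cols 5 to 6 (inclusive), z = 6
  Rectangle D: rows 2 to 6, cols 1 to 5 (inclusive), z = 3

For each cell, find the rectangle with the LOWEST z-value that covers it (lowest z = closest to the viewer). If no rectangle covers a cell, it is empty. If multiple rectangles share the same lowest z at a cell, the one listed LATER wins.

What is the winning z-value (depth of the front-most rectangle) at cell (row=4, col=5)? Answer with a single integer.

Answer: 2

Derivation:
Check cell (4,5):
  A: rows 2-4 cols 5-6 z=2 -> covers; best now A (z=2)
  B: rows 5-6 cols 0-2 -> outside (row miss)
  C: rows 4-7 cols 5-6 z=6 -> covers; best now A (z=2)
  D: rows 2-6 cols 1-5 z=3 -> covers; best now A (z=2)
Winner: A at z=2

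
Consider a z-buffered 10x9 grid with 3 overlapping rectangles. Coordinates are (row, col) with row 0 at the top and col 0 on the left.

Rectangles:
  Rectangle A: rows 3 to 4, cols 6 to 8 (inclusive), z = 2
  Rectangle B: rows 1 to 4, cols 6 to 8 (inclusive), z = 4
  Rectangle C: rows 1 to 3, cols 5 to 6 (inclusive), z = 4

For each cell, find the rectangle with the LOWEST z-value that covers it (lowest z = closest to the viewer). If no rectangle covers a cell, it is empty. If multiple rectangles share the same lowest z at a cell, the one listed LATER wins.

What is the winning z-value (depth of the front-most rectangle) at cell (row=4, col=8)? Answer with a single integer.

Check cell (4,8):
  A: rows 3-4 cols 6-8 z=2 -> covers; best now A (z=2)
  B: rows 1-4 cols 6-8 z=4 -> covers; best now A (z=2)
  C: rows 1-3 cols 5-6 -> outside (row miss)
Winner: A at z=2

Answer: 2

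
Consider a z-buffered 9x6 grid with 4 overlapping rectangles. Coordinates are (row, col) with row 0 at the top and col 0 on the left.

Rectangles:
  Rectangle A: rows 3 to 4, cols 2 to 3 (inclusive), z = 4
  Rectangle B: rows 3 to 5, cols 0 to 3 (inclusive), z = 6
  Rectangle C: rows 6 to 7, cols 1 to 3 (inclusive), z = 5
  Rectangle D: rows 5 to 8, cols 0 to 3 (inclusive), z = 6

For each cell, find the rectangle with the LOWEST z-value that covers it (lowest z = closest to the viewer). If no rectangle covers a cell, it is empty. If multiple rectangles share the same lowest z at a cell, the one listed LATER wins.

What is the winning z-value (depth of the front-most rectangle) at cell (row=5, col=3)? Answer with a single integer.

Answer: 6

Derivation:
Check cell (5,3):
  A: rows 3-4 cols 2-3 -> outside (row miss)
  B: rows 3-5 cols 0-3 z=6 -> covers; best now B (z=6)
  C: rows 6-7 cols 1-3 -> outside (row miss)
  D: rows 5-8 cols 0-3 z=6 -> covers; best now D (z=6)
Winner: D at z=6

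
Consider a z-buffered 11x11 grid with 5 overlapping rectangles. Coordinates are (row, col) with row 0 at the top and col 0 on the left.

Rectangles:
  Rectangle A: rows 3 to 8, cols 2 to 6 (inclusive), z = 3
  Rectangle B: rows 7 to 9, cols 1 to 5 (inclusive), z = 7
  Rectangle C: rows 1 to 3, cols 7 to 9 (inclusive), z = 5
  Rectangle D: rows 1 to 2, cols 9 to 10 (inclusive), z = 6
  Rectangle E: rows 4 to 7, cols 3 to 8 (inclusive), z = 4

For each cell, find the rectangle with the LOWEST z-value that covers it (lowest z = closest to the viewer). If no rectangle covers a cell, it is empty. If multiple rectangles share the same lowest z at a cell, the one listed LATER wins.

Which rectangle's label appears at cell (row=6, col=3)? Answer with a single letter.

Check cell (6,3):
  A: rows 3-8 cols 2-6 z=3 -> covers; best now A (z=3)
  B: rows 7-9 cols 1-5 -> outside (row miss)
  C: rows 1-3 cols 7-9 -> outside (row miss)
  D: rows 1-2 cols 9-10 -> outside (row miss)
  E: rows 4-7 cols 3-8 z=4 -> covers; best now A (z=3)
Winner: A at z=3

Answer: A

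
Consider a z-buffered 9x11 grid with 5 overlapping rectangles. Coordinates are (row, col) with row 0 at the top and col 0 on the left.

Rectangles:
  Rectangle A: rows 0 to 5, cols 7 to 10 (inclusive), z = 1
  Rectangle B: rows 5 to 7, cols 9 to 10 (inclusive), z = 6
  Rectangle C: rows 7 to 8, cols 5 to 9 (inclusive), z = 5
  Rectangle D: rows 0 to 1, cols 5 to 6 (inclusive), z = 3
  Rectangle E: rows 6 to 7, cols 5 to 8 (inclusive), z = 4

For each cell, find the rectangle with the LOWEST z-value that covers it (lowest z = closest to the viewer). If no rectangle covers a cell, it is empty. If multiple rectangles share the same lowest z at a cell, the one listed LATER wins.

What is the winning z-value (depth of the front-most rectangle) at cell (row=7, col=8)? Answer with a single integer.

Check cell (7,8):
  A: rows 0-5 cols 7-10 -> outside (row miss)
  B: rows 5-7 cols 9-10 -> outside (col miss)
  C: rows 7-8 cols 5-9 z=5 -> covers; best now C (z=5)
  D: rows 0-1 cols 5-6 -> outside (row miss)
  E: rows 6-7 cols 5-8 z=4 -> covers; best now E (z=4)
Winner: E at z=4

Answer: 4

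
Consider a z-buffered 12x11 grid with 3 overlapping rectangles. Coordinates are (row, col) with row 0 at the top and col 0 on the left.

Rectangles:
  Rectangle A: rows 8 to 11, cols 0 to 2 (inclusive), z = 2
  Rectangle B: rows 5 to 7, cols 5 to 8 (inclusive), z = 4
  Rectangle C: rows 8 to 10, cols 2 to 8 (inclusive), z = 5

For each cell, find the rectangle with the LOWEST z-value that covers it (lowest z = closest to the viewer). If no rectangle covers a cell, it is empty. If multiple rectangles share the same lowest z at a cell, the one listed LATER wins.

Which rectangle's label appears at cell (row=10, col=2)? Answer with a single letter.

Check cell (10,2):
  A: rows 8-11 cols 0-2 z=2 -> covers; best now A (z=2)
  B: rows 5-7 cols 5-8 -> outside (row miss)
  C: rows 8-10 cols 2-8 z=5 -> covers; best now A (z=2)
Winner: A at z=2

Answer: A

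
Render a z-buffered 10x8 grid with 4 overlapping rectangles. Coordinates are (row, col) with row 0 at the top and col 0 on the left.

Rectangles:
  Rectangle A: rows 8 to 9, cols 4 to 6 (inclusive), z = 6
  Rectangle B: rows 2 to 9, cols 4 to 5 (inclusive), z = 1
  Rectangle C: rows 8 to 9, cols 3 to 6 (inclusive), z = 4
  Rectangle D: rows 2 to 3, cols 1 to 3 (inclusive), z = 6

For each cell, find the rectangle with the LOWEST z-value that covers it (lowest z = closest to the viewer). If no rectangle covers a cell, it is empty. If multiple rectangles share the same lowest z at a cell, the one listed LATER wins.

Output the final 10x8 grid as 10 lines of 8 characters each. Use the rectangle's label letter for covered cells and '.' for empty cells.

........
........
.DDDBB..
.DDDBB..
....BB..
....BB..
....BB..
....BB..
...CBBC.
...CBBC.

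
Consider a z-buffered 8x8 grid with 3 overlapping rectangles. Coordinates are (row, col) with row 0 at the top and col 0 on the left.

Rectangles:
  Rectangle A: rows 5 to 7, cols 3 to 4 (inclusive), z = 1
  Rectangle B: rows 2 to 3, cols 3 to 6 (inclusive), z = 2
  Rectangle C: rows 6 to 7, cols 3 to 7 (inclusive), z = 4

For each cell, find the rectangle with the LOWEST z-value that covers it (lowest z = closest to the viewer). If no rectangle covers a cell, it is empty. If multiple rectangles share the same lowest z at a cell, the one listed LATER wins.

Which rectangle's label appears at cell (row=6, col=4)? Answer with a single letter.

Answer: A

Derivation:
Check cell (6,4):
  A: rows 5-7 cols 3-4 z=1 -> covers; best now A (z=1)
  B: rows 2-3 cols 3-6 -> outside (row miss)
  C: rows 6-7 cols 3-7 z=4 -> covers; best now A (z=1)
Winner: A at z=1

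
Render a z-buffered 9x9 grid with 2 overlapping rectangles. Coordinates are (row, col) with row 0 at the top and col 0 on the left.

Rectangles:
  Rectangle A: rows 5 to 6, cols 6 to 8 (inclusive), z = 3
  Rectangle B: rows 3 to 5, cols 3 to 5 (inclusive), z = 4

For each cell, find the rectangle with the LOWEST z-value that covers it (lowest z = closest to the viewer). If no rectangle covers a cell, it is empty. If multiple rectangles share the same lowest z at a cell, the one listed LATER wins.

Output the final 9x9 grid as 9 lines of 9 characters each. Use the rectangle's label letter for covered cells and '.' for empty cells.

.........
.........
.........
...BBB...
...BBB...
...BBBAAA
......AAA
.........
.........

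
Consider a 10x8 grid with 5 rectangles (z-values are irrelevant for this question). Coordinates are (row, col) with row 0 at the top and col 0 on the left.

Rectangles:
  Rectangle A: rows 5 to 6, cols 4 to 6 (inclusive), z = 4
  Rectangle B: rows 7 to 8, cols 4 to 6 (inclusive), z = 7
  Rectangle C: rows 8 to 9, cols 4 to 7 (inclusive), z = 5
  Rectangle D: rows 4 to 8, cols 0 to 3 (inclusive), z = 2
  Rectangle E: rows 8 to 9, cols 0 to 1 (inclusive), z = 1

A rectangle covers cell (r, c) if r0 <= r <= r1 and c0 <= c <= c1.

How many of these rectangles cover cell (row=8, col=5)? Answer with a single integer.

Answer: 2

Derivation:
Check cell (8,5):
  A: rows 5-6 cols 4-6 -> outside (row miss)
  B: rows 7-8 cols 4-6 -> covers
  C: rows 8-9 cols 4-7 -> covers
  D: rows 4-8 cols 0-3 -> outside (col miss)
  E: rows 8-9 cols 0-1 -> outside (col miss)
Count covering = 2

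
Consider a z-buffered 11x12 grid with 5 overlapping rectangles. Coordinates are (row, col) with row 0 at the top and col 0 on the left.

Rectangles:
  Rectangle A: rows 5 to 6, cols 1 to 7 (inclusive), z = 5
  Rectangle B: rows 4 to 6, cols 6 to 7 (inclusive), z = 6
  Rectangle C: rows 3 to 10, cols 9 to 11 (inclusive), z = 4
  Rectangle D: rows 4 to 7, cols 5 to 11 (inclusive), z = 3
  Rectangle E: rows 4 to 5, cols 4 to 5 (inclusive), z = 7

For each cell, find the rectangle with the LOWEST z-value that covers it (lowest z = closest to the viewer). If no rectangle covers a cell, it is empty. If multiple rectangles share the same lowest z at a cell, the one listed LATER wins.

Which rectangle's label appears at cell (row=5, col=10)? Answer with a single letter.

Check cell (5,10):
  A: rows 5-6 cols 1-7 -> outside (col miss)
  B: rows 4-6 cols 6-7 -> outside (col miss)
  C: rows 3-10 cols 9-11 z=4 -> covers; best now C (z=4)
  D: rows 4-7 cols 5-11 z=3 -> covers; best now D (z=3)
  E: rows 4-5 cols 4-5 -> outside (col miss)
Winner: D at z=3

Answer: D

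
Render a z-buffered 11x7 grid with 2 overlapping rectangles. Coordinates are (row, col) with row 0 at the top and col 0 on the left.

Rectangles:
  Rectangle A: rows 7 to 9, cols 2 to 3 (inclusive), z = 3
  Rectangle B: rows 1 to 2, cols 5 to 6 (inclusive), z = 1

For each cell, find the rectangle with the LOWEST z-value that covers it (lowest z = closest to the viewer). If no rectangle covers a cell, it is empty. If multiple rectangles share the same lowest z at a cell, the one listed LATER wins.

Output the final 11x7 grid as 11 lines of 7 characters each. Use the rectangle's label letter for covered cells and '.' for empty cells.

.......
.....BB
.....BB
.......
.......
.......
.......
..AA...
..AA...
..AA...
.......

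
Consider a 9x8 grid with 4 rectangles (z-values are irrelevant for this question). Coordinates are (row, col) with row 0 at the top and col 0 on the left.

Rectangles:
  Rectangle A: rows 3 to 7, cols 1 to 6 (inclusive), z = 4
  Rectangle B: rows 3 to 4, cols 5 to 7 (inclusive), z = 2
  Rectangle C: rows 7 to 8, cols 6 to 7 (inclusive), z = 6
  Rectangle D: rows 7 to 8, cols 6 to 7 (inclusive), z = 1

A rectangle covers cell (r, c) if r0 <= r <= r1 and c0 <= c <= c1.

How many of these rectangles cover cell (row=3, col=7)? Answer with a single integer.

Answer: 1

Derivation:
Check cell (3,7):
  A: rows 3-7 cols 1-6 -> outside (col miss)
  B: rows 3-4 cols 5-7 -> covers
  C: rows 7-8 cols 6-7 -> outside (row miss)
  D: rows 7-8 cols 6-7 -> outside (row miss)
Count covering = 1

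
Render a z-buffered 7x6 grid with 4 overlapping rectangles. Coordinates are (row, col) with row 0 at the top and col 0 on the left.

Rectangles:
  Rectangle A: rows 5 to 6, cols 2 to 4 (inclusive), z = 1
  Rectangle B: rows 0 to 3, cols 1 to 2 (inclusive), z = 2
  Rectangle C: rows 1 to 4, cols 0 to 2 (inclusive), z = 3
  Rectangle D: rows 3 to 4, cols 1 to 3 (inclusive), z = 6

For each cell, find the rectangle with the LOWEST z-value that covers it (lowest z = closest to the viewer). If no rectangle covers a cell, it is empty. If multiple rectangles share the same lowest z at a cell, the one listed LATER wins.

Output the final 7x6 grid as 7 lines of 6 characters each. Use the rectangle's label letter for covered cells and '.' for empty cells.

.BB...
CBB...
CBB...
CBBD..
CCCD..
..AAA.
..AAA.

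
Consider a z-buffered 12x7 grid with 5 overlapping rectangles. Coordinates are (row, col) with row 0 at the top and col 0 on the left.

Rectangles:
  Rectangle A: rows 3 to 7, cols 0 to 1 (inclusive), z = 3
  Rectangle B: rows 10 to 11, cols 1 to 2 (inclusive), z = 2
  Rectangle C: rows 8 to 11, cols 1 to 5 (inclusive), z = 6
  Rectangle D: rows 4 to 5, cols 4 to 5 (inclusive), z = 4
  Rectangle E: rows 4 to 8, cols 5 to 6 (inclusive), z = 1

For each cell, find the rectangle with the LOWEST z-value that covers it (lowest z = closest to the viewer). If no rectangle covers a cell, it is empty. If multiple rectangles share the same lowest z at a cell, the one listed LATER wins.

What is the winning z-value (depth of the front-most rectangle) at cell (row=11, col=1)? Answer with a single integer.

Answer: 2

Derivation:
Check cell (11,1):
  A: rows 3-7 cols 0-1 -> outside (row miss)
  B: rows 10-11 cols 1-2 z=2 -> covers; best now B (z=2)
  C: rows 8-11 cols 1-5 z=6 -> covers; best now B (z=2)
  D: rows 4-5 cols 4-5 -> outside (row miss)
  E: rows 4-8 cols 5-6 -> outside (row miss)
Winner: B at z=2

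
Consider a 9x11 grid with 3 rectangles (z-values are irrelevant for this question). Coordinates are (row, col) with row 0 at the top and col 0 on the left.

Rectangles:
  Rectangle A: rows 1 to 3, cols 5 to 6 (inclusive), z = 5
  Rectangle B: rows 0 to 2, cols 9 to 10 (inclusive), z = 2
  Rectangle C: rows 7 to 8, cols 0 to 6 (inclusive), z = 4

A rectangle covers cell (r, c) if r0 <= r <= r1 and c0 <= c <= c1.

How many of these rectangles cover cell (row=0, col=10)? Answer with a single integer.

Answer: 1

Derivation:
Check cell (0,10):
  A: rows 1-3 cols 5-6 -> outside (row miss)
  B: rows 0-2 cols 9-10 -> covers
  C: rows 7-8 cols 0-6 -> outside (row miss)
Count covering = 1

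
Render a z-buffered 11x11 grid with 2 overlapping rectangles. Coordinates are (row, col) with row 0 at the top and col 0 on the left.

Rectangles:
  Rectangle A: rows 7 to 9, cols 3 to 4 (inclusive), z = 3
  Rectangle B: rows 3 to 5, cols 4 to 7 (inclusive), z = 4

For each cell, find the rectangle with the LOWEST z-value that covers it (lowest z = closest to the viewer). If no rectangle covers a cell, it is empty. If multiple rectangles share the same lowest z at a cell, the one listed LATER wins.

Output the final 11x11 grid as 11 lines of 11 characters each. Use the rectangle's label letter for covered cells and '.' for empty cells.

...........
...........
...........
....BBBB...
....BBBB...
....BBBB...
...........
...AA......
...AA......
...AA......
...........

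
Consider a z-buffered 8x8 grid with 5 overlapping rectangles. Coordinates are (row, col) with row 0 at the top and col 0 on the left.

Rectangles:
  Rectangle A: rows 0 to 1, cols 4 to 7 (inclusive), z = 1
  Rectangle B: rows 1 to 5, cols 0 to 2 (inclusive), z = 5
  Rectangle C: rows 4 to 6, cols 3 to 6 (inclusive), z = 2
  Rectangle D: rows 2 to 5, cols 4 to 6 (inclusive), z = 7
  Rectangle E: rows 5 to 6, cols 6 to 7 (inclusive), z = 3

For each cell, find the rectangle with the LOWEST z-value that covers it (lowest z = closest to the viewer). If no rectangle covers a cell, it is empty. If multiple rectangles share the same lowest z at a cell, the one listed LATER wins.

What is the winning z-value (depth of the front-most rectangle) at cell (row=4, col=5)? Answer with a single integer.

Check cell (4,5):
  A: rows 0-1 cols 4-7 -> outside (row miss)
  B: rows 1-5 cols 0-2 -> outside (col miss)
  C: rows 4-6 cols 3-6 z=2 -> covers; best now C (z=2)
  D: rows 2-5 cols 4-6 z=7 -> covers; best now C (z=2)
  E: rows 5-6 cols 6-7 -> outside (row miss)
Winner: C at z=2

Answer: 2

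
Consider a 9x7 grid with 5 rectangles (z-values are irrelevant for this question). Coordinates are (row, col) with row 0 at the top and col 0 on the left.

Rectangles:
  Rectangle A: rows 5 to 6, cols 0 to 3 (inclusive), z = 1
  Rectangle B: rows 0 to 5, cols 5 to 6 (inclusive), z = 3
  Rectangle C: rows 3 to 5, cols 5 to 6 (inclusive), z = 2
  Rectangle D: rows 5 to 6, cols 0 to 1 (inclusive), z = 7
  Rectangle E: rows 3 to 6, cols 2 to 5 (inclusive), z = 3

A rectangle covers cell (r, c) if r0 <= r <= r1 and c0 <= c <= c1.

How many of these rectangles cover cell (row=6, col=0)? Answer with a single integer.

Check cell (6,0):
  A: rows 5-6 cols 0-3 -> covers
  B: rows 0-5 cols 5-6 -> outside (row miss)
  C: rows 3-5 cols 5-6 -> outside (row miss)
  D: rows 5-6 cols 0-1 -> covers
  E: rows 3-6 cols 2-5 -> outside (col miss)
Count covering = 2

Answer: 2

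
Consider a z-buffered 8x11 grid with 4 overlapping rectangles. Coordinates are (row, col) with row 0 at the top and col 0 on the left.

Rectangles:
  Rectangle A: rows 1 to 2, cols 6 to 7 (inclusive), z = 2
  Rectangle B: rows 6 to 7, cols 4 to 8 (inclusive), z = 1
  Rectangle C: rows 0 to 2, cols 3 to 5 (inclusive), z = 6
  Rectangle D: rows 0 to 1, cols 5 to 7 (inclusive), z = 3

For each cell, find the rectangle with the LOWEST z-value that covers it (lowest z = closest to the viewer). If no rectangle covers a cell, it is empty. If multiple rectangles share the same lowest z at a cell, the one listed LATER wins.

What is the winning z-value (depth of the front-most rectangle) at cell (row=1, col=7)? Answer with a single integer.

Check cell (1,7):
  A: rows 1-2 cols 6-7 z=2 -> covers; best now A (z=2)
  B: rows 6-7 cols 4-8 -> outside (row miss)
  C: rows 0-2 cols 3-5 -> outside (col miss)
  D: rows 0-1 cols 5-7 z=3 -> covers; best now A (z=2)
Winner: A at z=2

Answer: 2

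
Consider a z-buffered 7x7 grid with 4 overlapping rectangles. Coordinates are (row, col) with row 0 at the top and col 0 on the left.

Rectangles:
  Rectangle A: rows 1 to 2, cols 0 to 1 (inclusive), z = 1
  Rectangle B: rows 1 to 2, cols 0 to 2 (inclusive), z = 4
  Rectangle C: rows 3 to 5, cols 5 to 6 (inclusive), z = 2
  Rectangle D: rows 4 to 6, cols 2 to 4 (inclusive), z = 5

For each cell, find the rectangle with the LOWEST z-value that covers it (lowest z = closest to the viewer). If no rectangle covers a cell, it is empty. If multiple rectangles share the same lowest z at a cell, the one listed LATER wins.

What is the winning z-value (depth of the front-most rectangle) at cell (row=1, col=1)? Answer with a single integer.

Check cell (1,1):
  A: rows 1-2 cols 0-1 z=1 -> covers; best now A (z=1)
  B: rows 1-2 cols 0-2 z=4 -> covers; best now A (z=1)
  C: rows 3-5 cols 5-6 -> outside (row miss)
  D: rows 4-6 cols 2-4 -> outside (row miss)
Winner: A at z=1

Answer: 1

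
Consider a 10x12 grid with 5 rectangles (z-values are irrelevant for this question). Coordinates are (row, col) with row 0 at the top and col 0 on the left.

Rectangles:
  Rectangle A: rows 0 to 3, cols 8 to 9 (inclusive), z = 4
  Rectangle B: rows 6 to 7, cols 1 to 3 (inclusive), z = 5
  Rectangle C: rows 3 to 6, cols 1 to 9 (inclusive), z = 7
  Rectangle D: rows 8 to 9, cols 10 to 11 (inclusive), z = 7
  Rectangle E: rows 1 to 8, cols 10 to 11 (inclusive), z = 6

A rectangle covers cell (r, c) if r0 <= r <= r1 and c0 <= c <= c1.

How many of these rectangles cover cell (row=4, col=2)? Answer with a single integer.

Check cell (4,2):
  A: rows 0-3 cols 8-9 -> outside (row miss)
  B: rows 6-7 cols 1-3 -> outside (row miss)
  C: rows 3-6 cols 1-9 -> covers
  D: rows 8-9 cols 10-11 -> outside (row miss)
  E: rows 1-8 cols 10-11 -> outside (col miss)
Count covering = 1

Answer: 1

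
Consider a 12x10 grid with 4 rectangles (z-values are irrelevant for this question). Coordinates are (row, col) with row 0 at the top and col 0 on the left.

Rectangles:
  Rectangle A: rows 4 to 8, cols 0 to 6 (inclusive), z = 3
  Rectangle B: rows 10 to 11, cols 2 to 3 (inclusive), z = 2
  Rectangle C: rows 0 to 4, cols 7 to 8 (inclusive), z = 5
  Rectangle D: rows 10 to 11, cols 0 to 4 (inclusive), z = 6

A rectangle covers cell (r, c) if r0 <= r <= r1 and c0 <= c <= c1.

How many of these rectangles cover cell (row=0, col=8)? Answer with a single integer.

Answer: 1

Derivation:
Check cell (0,8):
  A: rows 4-8 cols 0-6 -> outside (row miss)
  B: rows 10-11 cols 2-3 -> outside (row miss)
  C: rows 0-4 cols 7-8 -> covers
  D: rows 10-11 cols 0-4 -> outside (row miss)
Count covering = 1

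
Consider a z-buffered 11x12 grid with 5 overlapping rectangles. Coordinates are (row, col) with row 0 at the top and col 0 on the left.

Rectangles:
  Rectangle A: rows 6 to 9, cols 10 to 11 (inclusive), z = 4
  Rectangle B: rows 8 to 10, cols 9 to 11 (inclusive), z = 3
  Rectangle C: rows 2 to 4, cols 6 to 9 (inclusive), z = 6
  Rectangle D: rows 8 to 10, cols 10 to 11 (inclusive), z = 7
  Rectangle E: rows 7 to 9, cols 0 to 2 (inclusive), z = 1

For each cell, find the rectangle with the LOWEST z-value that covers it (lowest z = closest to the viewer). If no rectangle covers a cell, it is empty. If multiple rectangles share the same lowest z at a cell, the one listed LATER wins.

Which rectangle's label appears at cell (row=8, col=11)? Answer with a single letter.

Check cell (8,11):
  A: rows 6-9 cols 10-11 z=4 -> covers; best now A (z=4)
  B: rows 8-10 cols 9-11 z=3 -> covers; best now B (z=3)
  C: rows 2-4 cols 6-9 -> outside (row miss)
  D: rows 8-10 cols 10-11 z=7 -> covers; best now B (z=3)
  E: rows 7-9 cols 0-2 -> outside (col miss)
Winner: B at z=3

Answer: B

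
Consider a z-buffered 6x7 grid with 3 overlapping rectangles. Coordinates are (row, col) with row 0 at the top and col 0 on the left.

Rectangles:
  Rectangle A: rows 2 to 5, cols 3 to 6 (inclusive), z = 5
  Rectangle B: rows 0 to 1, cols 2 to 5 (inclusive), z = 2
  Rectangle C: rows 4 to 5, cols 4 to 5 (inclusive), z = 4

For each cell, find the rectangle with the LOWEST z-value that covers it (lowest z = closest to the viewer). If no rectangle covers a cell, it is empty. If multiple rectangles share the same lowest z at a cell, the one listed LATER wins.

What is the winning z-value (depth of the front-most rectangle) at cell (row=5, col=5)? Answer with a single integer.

Check cell (5,5):
  A: rows 2-5 cols 3-6 z=5 -> covers; best now A (z=5)
  B: rows 0-1 cols 2-5 -> outside (row miss)
  C: rows 4-5 cols 4-5 z=4 -> covers; best now C (z=4)
Winner: C at z=4

Answer: 4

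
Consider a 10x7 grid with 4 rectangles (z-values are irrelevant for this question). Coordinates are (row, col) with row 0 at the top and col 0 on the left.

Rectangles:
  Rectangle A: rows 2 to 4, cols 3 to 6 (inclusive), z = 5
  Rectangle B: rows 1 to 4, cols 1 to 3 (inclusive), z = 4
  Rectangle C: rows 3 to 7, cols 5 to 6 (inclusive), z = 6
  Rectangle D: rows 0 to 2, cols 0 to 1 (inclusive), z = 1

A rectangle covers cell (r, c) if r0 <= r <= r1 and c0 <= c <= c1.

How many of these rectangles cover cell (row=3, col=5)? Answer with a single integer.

Check cell (3,5):
  A: rows 2-4 cols 3-6 -> covers
  B: rows 1-4 cols 1-3 -> outside (col miss)
  C: rows 3-7 cols 5-6 -> covers
  D: rows 0-2 cols 0-1 -> outside (row miss)
Count covering = 2

Answer: 2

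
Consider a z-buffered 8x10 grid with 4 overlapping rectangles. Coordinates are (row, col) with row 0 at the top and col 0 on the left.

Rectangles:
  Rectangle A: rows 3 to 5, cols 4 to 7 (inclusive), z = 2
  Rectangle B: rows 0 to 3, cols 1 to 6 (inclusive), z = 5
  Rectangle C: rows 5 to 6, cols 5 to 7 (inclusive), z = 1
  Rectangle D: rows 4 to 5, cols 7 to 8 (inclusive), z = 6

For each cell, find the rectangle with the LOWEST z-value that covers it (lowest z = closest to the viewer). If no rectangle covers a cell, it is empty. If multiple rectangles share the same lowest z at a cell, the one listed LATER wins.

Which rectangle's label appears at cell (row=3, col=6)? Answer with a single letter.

Answer: A

Derivation:
Check cell (3,6):
  A: rows 3-5 cols 4-7 z=2 -> covers; best now A (z=2)
  B: rows 0-3 cols 1-6 z=5 -> covers; best now A (z=2)
  C: rows 5-6 cols 5-7 -> outside (row miss)
  D: rows 4-5 cols 7-8 -> outside (row miss)
Winner: A at z=2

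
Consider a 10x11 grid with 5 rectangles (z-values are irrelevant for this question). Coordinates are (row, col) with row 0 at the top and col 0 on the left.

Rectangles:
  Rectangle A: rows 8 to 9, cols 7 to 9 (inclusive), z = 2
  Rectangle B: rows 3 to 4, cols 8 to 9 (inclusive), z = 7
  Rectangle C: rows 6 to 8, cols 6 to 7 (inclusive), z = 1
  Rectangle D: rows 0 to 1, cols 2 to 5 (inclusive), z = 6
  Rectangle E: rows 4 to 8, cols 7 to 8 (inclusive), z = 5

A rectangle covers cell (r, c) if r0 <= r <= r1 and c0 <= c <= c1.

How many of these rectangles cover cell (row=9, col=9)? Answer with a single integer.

Check cell (9,9):
  A: rows 8-9 cols 7-9 -> covers
  B: rows 3-4 cols 8-9 -> outside (row miss)
  C: rows 6-8 cols 6-7 -> outside (row miss)
  D: rows 0-1 cols 2-5 -> outside (row miss)
  E: rows 4-8 cols 7-8 -> outside (row miss)
Count covering = 1

Answer: 1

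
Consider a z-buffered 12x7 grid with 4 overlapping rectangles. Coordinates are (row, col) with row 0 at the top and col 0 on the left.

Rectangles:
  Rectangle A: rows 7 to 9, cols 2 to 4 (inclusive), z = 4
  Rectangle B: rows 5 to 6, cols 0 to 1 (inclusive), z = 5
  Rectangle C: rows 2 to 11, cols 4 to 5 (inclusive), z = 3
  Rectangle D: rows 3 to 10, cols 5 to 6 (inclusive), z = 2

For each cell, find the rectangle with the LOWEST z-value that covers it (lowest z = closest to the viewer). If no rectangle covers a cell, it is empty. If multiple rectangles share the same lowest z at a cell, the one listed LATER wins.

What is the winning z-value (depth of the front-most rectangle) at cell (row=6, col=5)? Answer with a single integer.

Check cell (6,5):
  A: rows 7-9 cols 2-4 -> outside (row miss)
  B: rows 5-6 cols 0-1 -> outside (col miss)
  C: rows 2-11 cols 4-5 z=3 -> covers; best now C (z=3)
  D: rows 3-10 cols 5-6 z=2 -> covers; best now D (z=2)
Winner: D at z=2

Answer: 2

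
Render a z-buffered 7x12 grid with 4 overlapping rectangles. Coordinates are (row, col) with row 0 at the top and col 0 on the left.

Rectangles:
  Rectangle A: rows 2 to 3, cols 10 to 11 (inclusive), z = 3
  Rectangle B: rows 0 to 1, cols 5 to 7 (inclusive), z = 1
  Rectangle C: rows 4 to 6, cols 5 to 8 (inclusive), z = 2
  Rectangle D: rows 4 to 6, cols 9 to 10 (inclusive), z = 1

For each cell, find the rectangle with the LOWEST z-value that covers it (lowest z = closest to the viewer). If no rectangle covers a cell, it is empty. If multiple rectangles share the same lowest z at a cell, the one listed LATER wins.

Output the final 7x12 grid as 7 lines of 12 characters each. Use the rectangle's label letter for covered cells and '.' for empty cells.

.....BBB....
.....BBB....
..........AA
..........AA
.....CCCCDD.
.....CCCCDD.
.....CCCCDD.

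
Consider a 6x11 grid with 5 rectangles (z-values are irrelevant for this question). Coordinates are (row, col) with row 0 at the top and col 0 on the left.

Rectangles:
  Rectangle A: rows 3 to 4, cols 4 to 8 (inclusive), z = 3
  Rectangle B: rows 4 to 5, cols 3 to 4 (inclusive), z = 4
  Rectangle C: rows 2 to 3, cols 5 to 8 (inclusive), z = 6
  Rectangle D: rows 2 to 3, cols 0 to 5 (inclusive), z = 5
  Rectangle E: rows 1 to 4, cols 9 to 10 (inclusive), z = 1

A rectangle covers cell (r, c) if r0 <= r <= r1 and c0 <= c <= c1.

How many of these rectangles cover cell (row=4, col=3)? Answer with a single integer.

Answer: 1

Derivation:
Check cell (4,3):
  A: rows 3-4 cols 4-8 -> outside (col miss)
  B: rows 4-5 cols 3-4 -> covers
  C: rows 2-3 cols 5-8 -> outside (row miss)
  D: rows 2-3 cols 0-5 -> outside (row miss)
  E: rows 1-4 cols 9-10 -> outside (col miss)
Count covering = 1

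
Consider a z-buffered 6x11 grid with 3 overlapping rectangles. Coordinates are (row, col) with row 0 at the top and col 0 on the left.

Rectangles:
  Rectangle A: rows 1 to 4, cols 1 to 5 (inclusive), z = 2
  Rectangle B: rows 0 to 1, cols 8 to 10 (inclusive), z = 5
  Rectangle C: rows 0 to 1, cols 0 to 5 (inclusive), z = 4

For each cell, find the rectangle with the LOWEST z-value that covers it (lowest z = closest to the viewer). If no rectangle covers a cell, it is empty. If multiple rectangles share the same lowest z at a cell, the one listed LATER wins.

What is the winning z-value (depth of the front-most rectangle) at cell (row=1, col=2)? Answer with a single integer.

Answer: 2

Derivation:
Check cell (1,2):
  A: rows 1-4 cols 1-5 z=2 -> covers; best now A (z=2)
  B: rows 0-1 cols 8-10 -> outside (col miss)
  C: rows 0-1 cols 0-5 z=4 -> covers; best now A (z=2)
Winner: A at z=2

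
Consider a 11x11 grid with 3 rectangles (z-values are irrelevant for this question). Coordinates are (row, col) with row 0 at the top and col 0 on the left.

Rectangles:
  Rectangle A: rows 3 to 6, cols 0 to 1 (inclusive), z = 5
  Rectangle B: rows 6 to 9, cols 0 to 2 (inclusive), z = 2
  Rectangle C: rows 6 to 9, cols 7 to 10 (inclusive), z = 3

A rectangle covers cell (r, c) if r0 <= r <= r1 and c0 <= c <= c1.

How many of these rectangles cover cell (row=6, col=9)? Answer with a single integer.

Check cell (6,9):
  A: rows 3-6 cols 0-1 -> outside (col miss)
  B: rows 6-9 cols 0-2 -> outside (col miss)
  C: rows 6-9 cols 7-10 -> covers
Count covering = 1

Answer: 1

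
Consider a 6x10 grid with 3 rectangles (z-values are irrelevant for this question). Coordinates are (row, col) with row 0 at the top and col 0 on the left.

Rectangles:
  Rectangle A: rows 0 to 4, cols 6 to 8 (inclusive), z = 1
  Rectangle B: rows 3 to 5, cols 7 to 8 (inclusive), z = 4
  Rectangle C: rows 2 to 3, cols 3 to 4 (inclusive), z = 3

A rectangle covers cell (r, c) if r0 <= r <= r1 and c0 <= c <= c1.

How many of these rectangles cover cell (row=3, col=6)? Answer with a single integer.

Check cell (3,6):
  A: rows 0-4 cols 6-8 -> covers
  B: rows 3-5 cols 7-8 -> outside (col miss)
  C: rows 2-3 cols 3-4 -> outside (col miss)
Count covering = 1

Answer: 1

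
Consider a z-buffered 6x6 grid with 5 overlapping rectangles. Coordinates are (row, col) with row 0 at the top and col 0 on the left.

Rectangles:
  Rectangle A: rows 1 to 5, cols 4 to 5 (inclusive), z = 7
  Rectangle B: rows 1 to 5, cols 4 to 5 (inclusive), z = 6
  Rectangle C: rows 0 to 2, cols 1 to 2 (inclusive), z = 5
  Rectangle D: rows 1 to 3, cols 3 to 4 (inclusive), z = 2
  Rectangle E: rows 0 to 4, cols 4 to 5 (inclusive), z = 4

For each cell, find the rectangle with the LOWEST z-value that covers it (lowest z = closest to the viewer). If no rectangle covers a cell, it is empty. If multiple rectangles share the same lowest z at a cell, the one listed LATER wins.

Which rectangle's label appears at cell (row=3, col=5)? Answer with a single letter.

Answer: E

Derivation:
Check cell (3,5):
  A: rows 1-5 cols 4-5 z=7 -> covers; best now A (z=7)
  B: rows 1-5 cols 4-5 z=6 -> covers; best now B (z=6)
  C: rows 0-2 cols 1-2 -> outside (row miss)
  D: rows 1-3 cols 3-4 -> outside (col miss)
  E: rows 0-4 cols 4-5 z=4 -> covers; best now E (z=4)
Winner: E at z=4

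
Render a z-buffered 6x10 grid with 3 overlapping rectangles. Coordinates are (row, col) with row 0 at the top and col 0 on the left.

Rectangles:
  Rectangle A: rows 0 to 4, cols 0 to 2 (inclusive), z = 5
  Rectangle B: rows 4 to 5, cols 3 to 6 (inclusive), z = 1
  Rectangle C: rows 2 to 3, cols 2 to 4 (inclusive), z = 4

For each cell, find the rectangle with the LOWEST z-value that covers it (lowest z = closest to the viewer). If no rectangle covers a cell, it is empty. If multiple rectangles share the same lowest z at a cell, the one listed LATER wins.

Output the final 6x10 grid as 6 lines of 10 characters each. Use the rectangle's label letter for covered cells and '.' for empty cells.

AAA.......
AAA.......
AACCC.....
AACCC.....
AAABBBB...
...BBBB...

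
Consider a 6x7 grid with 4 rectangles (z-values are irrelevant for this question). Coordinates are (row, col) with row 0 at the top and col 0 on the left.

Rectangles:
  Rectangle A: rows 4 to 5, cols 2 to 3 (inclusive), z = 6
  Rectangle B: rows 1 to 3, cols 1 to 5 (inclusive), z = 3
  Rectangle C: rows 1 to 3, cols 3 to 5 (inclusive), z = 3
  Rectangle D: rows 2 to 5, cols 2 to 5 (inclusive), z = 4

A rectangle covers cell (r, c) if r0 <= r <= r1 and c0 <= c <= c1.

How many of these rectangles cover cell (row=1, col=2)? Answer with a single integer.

Check cell (1,2):
  A: rows 4-5 cols 2-3 -> outside (row miss)
  B: rows 1-3 cols 1-5 -> covers
  C: rows 1-3 cols 3-5 -> outside (col miss)
  D: rows 2-5 cols 2-5 -> outside (row miss)
Count covering = 1

Answer: 1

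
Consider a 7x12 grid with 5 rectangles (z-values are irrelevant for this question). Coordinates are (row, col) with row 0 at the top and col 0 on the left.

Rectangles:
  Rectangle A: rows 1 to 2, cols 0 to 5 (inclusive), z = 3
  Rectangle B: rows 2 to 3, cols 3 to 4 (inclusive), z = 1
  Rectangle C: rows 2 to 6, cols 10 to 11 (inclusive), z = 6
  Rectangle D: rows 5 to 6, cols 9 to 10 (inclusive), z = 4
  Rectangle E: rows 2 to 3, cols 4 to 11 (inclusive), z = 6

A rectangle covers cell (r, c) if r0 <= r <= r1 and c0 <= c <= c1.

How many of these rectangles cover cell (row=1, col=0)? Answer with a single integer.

Answer: 1

Derivation:
Check cell (1,0):
  A: rows 1-2 cols 0-5 -> covers
  B: rows 2-3 cols 3-4 -> outside (row miss)
  C: rows 2-6 cols 10-11 -> outside (row miss)
  D: rows 5-6 cols 9-10 -> outside (row miss)
  E: rows 2-3 cols 4-11 -> outside (row miss)
Count covering = 1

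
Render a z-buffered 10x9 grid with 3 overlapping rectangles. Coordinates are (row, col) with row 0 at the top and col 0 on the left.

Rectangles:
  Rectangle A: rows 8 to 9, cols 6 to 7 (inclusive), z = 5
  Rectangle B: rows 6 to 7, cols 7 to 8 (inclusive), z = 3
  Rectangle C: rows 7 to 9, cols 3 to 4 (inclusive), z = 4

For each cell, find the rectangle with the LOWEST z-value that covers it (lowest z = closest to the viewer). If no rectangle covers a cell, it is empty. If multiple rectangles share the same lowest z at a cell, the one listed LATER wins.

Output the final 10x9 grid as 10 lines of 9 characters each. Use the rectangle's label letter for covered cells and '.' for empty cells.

.........
.........
.........
.........
.........
.........
.......BB
...CC..BB
...CC.AA.
...CC.AA.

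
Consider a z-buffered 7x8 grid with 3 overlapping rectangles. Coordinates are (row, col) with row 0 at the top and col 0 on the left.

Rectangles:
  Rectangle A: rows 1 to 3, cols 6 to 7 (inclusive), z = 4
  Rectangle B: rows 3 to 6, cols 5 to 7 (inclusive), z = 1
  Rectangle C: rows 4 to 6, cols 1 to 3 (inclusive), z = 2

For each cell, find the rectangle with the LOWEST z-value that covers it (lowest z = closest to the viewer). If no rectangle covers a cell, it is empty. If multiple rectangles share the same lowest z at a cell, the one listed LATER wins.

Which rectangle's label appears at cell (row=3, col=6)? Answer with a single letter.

Answer: B

Derivation:
Check cell (3,6):
  A: rows 1-3 cols 6-7 z=4 -> covers; best now A (z=4)
  B: rows 3-6 cols 5-7 z=1 -> covers; best now B (z=1)
  C: rows 4-6 cols 1-3 -> outside (row miss)
Winner: B at z=1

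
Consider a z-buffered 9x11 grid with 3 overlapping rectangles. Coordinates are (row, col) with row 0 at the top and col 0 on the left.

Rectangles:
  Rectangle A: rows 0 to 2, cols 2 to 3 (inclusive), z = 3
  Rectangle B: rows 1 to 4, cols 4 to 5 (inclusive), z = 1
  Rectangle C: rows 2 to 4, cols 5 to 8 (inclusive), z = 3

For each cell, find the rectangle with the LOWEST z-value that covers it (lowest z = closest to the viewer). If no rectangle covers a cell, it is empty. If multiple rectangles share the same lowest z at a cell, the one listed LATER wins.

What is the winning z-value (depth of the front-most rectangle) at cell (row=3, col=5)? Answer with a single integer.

Check cell (3,5):
  A: rows 0-2 cols 2-3 -> outside (row miss)
  B: rows 1-4 cols 4-5 z=1 -> covers; best now B (z=1)
  C: rows 2-4 cols 5-8 z=3 -> covers; best now B (z=1)
Winner: B at z=1

Answer: 1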